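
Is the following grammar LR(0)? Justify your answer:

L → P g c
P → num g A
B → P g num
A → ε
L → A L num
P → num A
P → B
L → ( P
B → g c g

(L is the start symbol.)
A grammar is LR(0) if no state in the canonical LR(0) collection has:
  - both a shift item (dot before a terminal) and a complete item (shift-reduce conflict), or
  - two or more complete items (reduce-reduce conflict; the accept item [L' → L .] counts as a complete item here).

Augment with L' → L and build the canonical LR(0) collection (I0 = CLOSURE({[L' → . L]}), then GOTO on every symbol after a dot until no new states appear). It has 20 states:
  I0: { [A → .], [B → . P g num], [B → . g c g], [L → . ( P], [L → . A L num], [L → . P g c], [L' → . L], [P → . B], [P → . num A], [P → . num g A] }  — shift, reduce
  I1: { [B → . P g num], [B → . g c g], [L → ( . P], [P → . B], [P → . num A], [P → . num g A] }  — shift
  I2: { [A → .], [B → . P g num], [B → . g c g], [L → . ( P], [L → . A L num], [L → . P g c], [L → A . L num], [P → . B], [P → . num A], [P → . num g A] }  — shift, reduce
  I3: { [P → B .] }  — reduce
  I4: { [L' → L .] }  — accept
  I5: { [B → P . g num], [L → P . g c] }  — shift
  I6: { [B → g . c g] }  — shift
  I7: { [A → .], [P → num . A], [P → num . g A] }  — shift, reduce
  I8: { [P → num A .] }  — reduce
  I9: { [A → .], [P → num g . A] }  — reduce
  I10: { [P → num g A .] }  — reduce
  I11: { [B → g c . g] }  — shift
  I12: { [B → g c g .] }  — reduce
  I13: { [B → P g . num], [L → P g . c] }  — shift
  I14: { [L → P g c .] }  — reduce
  I15: { [B → P g num .] }  — reduce
  I16: { [L → A L . num] }  — shift
  I17: { [L → A L num .] }  — reduce
  I18: { [B → P . g num], [L → ( P .] }  — shift, reduce
  I19: { [B → P g . num] }  — shift

Conflict in state I0:
  Shift-reduce conflict between [A → .] and [B → . g c g]
So the grammar is NOT LR(0).

Answer: No. Shift-reduce conflict between [A → .] and [B → . g c g]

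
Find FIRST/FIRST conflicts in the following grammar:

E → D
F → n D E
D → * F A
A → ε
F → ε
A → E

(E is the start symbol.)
A FIRST/FIRST conflict occurs when two productions N → α and N → β for the same non-terminal have FIRST(α) ∩ FIRST(β) ≠ ∅ (with ε ∈ FIRST of a nullable right-hand side, so two nullable alternatives also conflict).

FIRST sets of the non-terminals at (or reachable through a nullable prefix from) the front of some alternative:
  FIRST(E) = { '*' }

Productions for F:
  F → n D E: FIRST = { 'n' }
  F → ε: FIRST = { ε }
Productions for A:
  A → ε: FIRST = { ε }
  A → E: FIRST = { '*' }
E, D have only one production, so no FIRST/FIRST conflict is possible there.

All alternatives of each non-terminal have pairwise disjoint FIRST sets.

Answer: No FIRST/FIRST conflicts.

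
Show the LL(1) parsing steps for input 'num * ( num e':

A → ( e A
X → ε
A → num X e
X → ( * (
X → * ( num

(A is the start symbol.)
LL(1) parsing maintains a stack (initially the start symbol over $) and the input. At each step: if the stack top is a terminal, match it against the current input token; if it is a non-terminal N, replace it with the RHS of M[N, lookahead] (the unique production whose predict set contains the lookahead).

Stack is shown with the top on the left.

Stack        Input            Action
------------------------------------
A $          num * ( num e $  output A → num X e
num X e $    num * ( num e $  match 'num'
X e $        * ( num e $      output X → * ( num
* ( num e $  * ( num e $      match '*'
( num e $    ( num e $        match '('
num e $      num e $          match 'num'
e $          e $              match 'e'
$            $                accept

The string is accepted.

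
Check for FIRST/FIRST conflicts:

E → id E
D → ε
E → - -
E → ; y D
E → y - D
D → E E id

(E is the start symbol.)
No FIRST/FIRST conflicts.

FIRST sets of the non-terminals at (or reachable through a nullable prefix from) the front of some alternative:
  FIRST(E) = { '-', ';', 'id', 'y' }

Productions for E:
  E → id E: FIRST = { 'id' }
  E → - -: FIRST = { '-' }
  E → ; y D: FIRST = { ';' }
  E → y - D: FIRST = { 'y' }
Productions for D:
  D → ε: FIRST = { ε }
  D → E E id: FIRST = { '-', ';', 'id', 'y' }

All alternatives of each non-terminal have pairwise disjoint FIRST sets.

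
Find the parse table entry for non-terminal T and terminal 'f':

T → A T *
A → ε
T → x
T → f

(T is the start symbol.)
T → A T *, T → f

To find M[T, 'f'], we find productions for T where 'f' is in the predict set (PREDICT(N → α) = (FIRST(α) \ {ε}) ∪ (FOLLOW(N) if α ⇒* ε)).

Relevant sets:
  FIRST(A) = { ε }
  FIRST(T) = { 'f', 'x' }

T → A T *: PREDICT = { 'f', 'x' }
  'f' is in predict set, so this production goes in M[T, 'f']
T → x: PREDICT = { 'x' }
T → f: PREDICT = { 'f' }
  'f' is in predict set, so this production goes in M[T, 'f']

M[T, 'f'] = T → A T *, T → f  (a multiply-defined cell — the grammar is not LL(1))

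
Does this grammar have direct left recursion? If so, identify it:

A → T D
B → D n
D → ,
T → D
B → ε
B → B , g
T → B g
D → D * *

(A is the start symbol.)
A → T D: starts with T
B → D n: starts with D
D → ,: starts with ','
T → D: starts with D
B → ε: starts with ε
B → B , g: LEFT RECURSIVE (starts with B)
T → B g: starts with B
D → D * *: LEFT RECURSIVE (starts with D)

The grammar has direct left recursion on: B, D.

Answer: Yes, B, D are left-recursive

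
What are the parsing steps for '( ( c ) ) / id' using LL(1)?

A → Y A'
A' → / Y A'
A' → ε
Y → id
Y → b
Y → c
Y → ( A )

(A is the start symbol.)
Stack is shown with the top on the left.

Stack             Input             Action
------------------------------------------
A $               ( ( c ) ) / id $  output A → Y A'
Y A' $            ( ( c ) ) / id $  output Y → ( A )
( A ) A' $        ( ( c ) ) / id $  match '('
A ) A' $          ( c ) ) / id $    output A → Y A'
Y A' ) A' $       ( c ) ) / id $    output Y → ( A )
( A ) A' ) A' $   ( c ) ) / id $    match '('
A ) A' ) A' $     c ) ) / id $      output A → Y A'
Y A' ) A' ) A' $  c ) ) / id $      output Y → c
c A' ) A' ) A' $  c ) ) / id $      match 'c'
A' ) A' ) A' $    ) ) / id $        output A' → ε
) A' ) A' $       ) ) / id $        match ')'
A' ) A' $         ) / id $          output A' → ε
) A' $            ) / id $          match ')'
A' $              / id $            output A' → / Y A'
/ Y A' $          / id $            match '/'
Y A' $            id $              output Y → id
id A' $           id $              match 'id'
A' $              $                 output A' → ε
$                 $                 accept

The string is accepted.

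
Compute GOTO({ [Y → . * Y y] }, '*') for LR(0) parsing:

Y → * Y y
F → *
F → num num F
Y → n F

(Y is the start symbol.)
{ [Y → * . Y y], [Y → . * Y y], [Y → . n F] }

GOTO(I, '*') = CLOSURE({ [A → αX.β] : [A → α.Xβ] ∈ I, X = '*' })

Items with dot before '*', with the dot advanced:
  [Y → . * Y y] → [Y → * . Y y]
Closure of the advanced items:
  [Y → * . Y y] has the dot before Y: add [Y → . * Y y], [Y → . n F]

GOTO = { [Y → * . Y y], [Y → . * Y y], [Y → . n F] }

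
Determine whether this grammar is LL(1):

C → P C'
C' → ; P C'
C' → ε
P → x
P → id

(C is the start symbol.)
A grammar is LL(1) if for each non-terminal N with multiple productions, the predict sets of those productions are pairwise disjoint, where PREDICT(N → α) = (FIRST(α) \ {ε}) ∪ (FOLLOW(N) if α ⇒* ε).

Relevant sets:
  FOLLOW(C') = { $ }

For C':
  PREDICT(C' → ';' P C') = { ';' }
  PREDICT(C' → ε) = { $ }
For P:
  PREDICT(P → x) = { 'x' }
  PREDICT(P → id) = { 'id' }
C has a single production, so nothing to check there.

All predict sets are disjoint. The grammar IS LL(1).

Answer: Yes, the grammar is LL(1).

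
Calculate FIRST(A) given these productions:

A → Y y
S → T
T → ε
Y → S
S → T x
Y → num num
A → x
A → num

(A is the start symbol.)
{ 'num', 'x', 'y' }

FIRST sets of the other non-terminals involved (by the same procedure, iterated to a fixed point):
  FIRST(Y) = { 'num', 'x', ε }

From A → Y y:
  - Y is a non-terminal: add FIRST(Y) \ {ε} = { 'num', 'x' }
    Y is nullable, so continue to the next symbol
  - y is a terminal: add 'y' and stop
From A → x:
  - x is a terminal: add 'x' and stop
From A → num:
  - num is a terminal: add 'num' and stop

Collecting: FIRST(A) = { 'num', 'x', 'y' }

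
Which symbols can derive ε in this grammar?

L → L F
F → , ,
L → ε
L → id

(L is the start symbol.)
{ 'L' }

ε-productions: L → ε
So L is immediately nullable.
No further non-terminal can be added: every production for the remaining non-terminals contains a terminal or a non-nullable non-terminal.
Nullable = { 'L' }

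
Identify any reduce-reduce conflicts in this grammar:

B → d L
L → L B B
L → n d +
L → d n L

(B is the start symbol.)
No reduce-reduce conflicts

A reduce-reduce conflict occurs when an LR(0) state has two complete items [A → α .] and [B → β .] — both call for a reduction, and with no lookahead the parser cannot choose between them.

Augment with B' → B and build the canonical LR(0) collection (I0 = CLOSURE({[B' → . B]}), then GOTO on every symbol after a dot until no new states appear). It has 12 states:
  I0: { [B → . d L], [B' → . B] }  — shift
  I1: { [B' → B .] }  — accept
  I2: { [B → d . L], [L → . L B B], [L → . d n L], [L → . n d +] }  — shift
  I3: { [B → . d L], [B → d L .], [L → L . B B] }  — shift, reduce
  I4: { [L → d . n L] }  — shift
  I5: { [L → n . d +] }  — shift
  I6: { [L → n d . +] }  — shift
  I7: { [L → n d + .] }  — reduce
  I8: { [L → . L B B], [L → . d n L], [L → . n d +], [L → d n . L] }  — shift
  I9: { [B → . d L], [L → L . B B], [L → d n L .] }  — shift, reduce
  I10: { [B → . d L], [L → L B . B] }  — shift
  I11: { [L → L B B .] }  — reduce

No state contains more than one complete item.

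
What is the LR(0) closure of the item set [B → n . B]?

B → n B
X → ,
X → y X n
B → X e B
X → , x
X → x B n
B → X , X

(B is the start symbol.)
{ [B → . X , X], [B → . X e B], [B → . n B], [B → n . B], [X → . , x], [X → . ,], [X → . x B n], [X → . y X n] }

Start with: [B → n . B]
  [B → n . B] has the dot before B: add [B → . n B], [B → . X e B], [B → . X , X]
  [B → . X e B] has the dot before X: add [X → . ,], [X → . y X n], [X → . , x], [X → . x B n]
No further items can be added.

CLOSURE = { [B → . X , X], [B → . X e B], [B → . n B], [B → n . B], [X → . , x], [X → . ,], [X → . x B n], [X → . y X n] }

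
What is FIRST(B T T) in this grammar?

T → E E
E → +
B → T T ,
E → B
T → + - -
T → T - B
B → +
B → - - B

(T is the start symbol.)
{ '+', '-' }

FIRST sets of the non-terminals involved (from the grammar, by fixed-point iteration):
  FIRST(B) = { '+', '-' }

To compute FIRST(B T T), process the symbols left to right:
Symbol B is a non-terminal. Add FIRST(B) \ {ε} = { '+', '-' }
B is not nullable (ε ∉ FIRST(B)), so stop here.
FIRST(B T T) = { '+', '-' }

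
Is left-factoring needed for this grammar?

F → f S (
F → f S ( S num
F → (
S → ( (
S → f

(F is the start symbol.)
Left-factoring is needed when two productions for the same non-terminal
share a common prefix on the right-hand side.

Productions for F:
  F → f S (
  F → f S ( S num
  F → (
Productions for S:
  S → ( (
  S → f

Found common prefix 'f S (' in productions for F

Answer: Yes, F has productions with common prefix 'f S ('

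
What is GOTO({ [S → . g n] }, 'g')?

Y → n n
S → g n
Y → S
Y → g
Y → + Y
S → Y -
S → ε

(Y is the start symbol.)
GOTO(I, 'g') = CLOSURE({ [A → αX.β] : [A → α.Xβ] ∈ I, X = 'g' })

Items with dot before 'g', with the dot advanced:
  [S → . g n] → [S → g . n]
Closure adds nothing (no advanced item has the dot before a non-terminal).

GOTO = { [S → g . n] }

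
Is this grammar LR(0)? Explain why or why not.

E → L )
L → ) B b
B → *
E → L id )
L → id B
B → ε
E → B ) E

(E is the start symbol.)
No. Shift-reduce conflict between [B → .] and [B → . *]

Augment with E' → E and build the canonical LR(0) collection (I0 = CLOSURE({[E' → . E]}), then GOTO on every symbol after a dot until no new states appear). It has 15 states:
  I0: { [B → . *], [B → .], [E → . B ) E], [E → . L )], [E → . L id )], [E' → . E], [L → . ) B b], [L → . id B] }  — shift, reduce
  I1: { [B → . *], [B → .], [L → ) . B b] }  — shift, reduce
  I2: { [B → * .] }  — reduce
  I3: { [E → B . ) E] }  — shift
  I4: { [E' → E .] }  — accept
  I5: { [E → L . )], [E → L . id )] }  — shift
  I6: { [B → . *], [B → .], [L → id . B] }  — shift, reduce
  I7: { [L → id B .] }  — reduce
  I8: { [E → L ) .] }  — reduce
  I9: { [E → L id . )] }  — shift
  I10: { [E → L id ) .] }  — reduce
  I11: { [B → . *], [B → .], [E → . B ) E], [E → . L )], [E → . L id )], [E → B ) . E], [L → . ) B b], [L → . id B] }  — shift, reduce
  I12: { [E → B ) E .] }  — reduce
  I13: { [L → ) B . b] }  — shift
  I14: { [L → ) B b .] }  — reduce

Conflict in state I0:
  Shift-reduce conflict between [B → .] and [B → . *]
So the grammar is NOT LR(0).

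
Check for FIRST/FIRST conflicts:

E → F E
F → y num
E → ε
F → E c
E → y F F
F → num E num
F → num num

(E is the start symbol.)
Yes. E → F E / E → y F F on { 'y' }; F → y num / F → E c on { 'y' }; F → E c / F → num E num on { 'num' }; F → E c / F → num num on { 'num' }; F → num E num / F → num num on { 'num' }

FIRST sets of the non-terminals at (or reachable through a nullable prefix from) the front of some alternative:
  FIRST(F) = { 'c', 'num', 'y' }
  FIRST(E) = { 'c', 'num', 'y', ε }

Productions for E:
  E → F E: FIRST = { 'c', 'num', 'y' }
  E → ε: FIRST = { ε }
  E → y F F: FIRST = { 'y' }
Productions for F:
  F → y num: FIRST = { 'y' }
  F → E c: FIRST = { 'c', 'num', 'y' }
  F → num E num: FIRST = { 'num' }
  F → num num: FIRST = { 'num' }

Conflict for E: E → F E and E → y F F
  Overlap: { 'y' }
Conflict for F: F → y num and F → E c
  Overlap: { 'y' }
Conflict for F: F → E c and F → num E num
  Overlap: { 'num' }
Conflict for F: F → E c and F → num num
  Overlap: { 'num' }
Conflict for F: F → num E num and F → num num
  Overlap: { 'num' }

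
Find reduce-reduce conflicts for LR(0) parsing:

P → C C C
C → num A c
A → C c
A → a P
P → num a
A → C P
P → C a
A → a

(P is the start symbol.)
Yes — I6: [A → a .] vs [P → num a .]

Augment with P' → P and build the canonical LR(0) collection (I0 = CLOSURE({[P' → . P]}), then GOTO on every symbol after a dot until no new states appear). It has 16 states:
  I0: { [C → . num A c], [P → . C C C], [P → . C a], [P → . num a], [P' → . P] }  — shift
  I1: { [C → . num A c], [P → C . C C], [P → C . a] }  — shift
  I2: { [P' → P .] }  — accept
  I3: { [A → . C P], [A → . C c], [A → . a P], [A → . a], [C → . num A c], [C → num . A c], [P → num . a] }  — shift
  I4: { [C → num A . c] }  — shift
  I5: { [A → C . P], [A → C . c], [C → . num A c], [P → . C C C], [P → . C a], [P → . num a] }  — shift
  I6: { [A → a . P], [A → a .], [C → . num A c], [P → . C C C], [P → . C a], [P → . num a], [P → num a .] }  — shift, 2 reduces
  I7: { [A → . C P], [A → . C c], [A → . a P], [A → . a], [C → . num A c], [C → num . A c] }  — shift
  I8: { [A → a . P], [A → a .], [C → . num A c], [P → . C C C], [P → . C a], [P → . num a] }  — shift, reduce
  I9: { [A → a P .] }  — reduce
  I10: { [A → C P .] }  — reduce
  I11: { [A → C c .] }  — reduce
  I12: { [C → num A c .] }  — reduce
  I13: { [C → . num A c], [P → C C . C] }  — shift
  I14: { [P → C a .] }  — reduce
  I15: { [P → C C C .] }  — reduce

I6 contains complete items [A → a .], [P → num a .] — reduce-reduce conflict.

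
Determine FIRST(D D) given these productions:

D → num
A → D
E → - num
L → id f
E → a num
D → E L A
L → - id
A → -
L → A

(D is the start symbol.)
FIRST sets of the non-terminals involved (from the grammar, by fixed-point iteration):
  FIRST(D) = { '-', 'a', 'num' }

To compute FIRST(D D), process the symbols left to right:
Symbol D is a non-terminal. Add FIRST(D) \ {ε} = { '-', 'a', 'num' }
D is not nullable (ε ∉ FIRST(D)), so stop here.
FIRST(D D) = { '-', 'a', 'num' }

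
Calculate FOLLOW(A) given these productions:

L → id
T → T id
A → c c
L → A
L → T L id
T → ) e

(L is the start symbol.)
{ $, 'id' }

In L → A: A is at the end, add FOLLOW(L)

The FOLLOW sets referred to above (computed the same way, to a fixed point):
  FOLLOW(L) = { $, 'id' }

Taking the union: FOLLOW(A) = { $, 'id' }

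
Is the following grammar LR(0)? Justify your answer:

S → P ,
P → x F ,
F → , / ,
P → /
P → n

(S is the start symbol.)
Yes, the grammar is LR(0)

Augment with S' → S and build the canonical LR(0) collection (I0 = CLOSURE({[S' → . S]}), then GOTO on every symbol after a dot until no new states appear). It has 12 states:
  I0: { [P → . /], [P → . n], [P → . x F ,], [S → . P ,], [S' → . S] }  — shift
  I1: { [P → / .] }  — reduce
  I2: { [S → P . ,] }  — shift
  I3: { [S' → S .] }  — accept
  I4: { [P → n .] }  — reduce
  I5: { [F → . , / ,], [P → x . F ,] }  — shift
  I6: { [F → , . / ,] }  — shift
  I7: { [P → x F . ,] }  — shift
  I8: { [P → x F , .] }  — reduce
  I9: { [F → , / . ,] }  — shift
  I10: { [F → , / , .] }  — reduce
  I11: { [S → P , .] }  — reduce

Every state is either a pure shift/goto state or contains exactly one complete item and nothing to shift — no conflicts. The grammar is LR(0).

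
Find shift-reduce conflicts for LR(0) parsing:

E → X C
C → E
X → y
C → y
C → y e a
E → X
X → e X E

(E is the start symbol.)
A shift-reduce conflict occurs when an LR(0) state has both:
  - a complete (reduce) item [A → α .] (dot at the end), and
  - a shift item [B → β . c γ] (dot before a terminal).

Augment with E' → E and build the canonical LR(0) collection (I0 = CLOSURE({[E' → . E]}), then GOTO on every symbol after a dot until no new states appear). It has 12 states:
  I0: { [E → . X C], [E → . X], [E' → . E], [X → . e X E], [X → . y] }  — shift
  I1: { [E' → E .] }  — accept
  I2: { [C → . E], [C → . y e a], [C → . y], [E → . X C], [E → . X], [E → X . C], [E → X .], [X → . e X E], [X → . y] }  — shift, reduce
  I3: { [X → . e X E], [X → . y], [X → e . X E] }  — shift
  I4: { [X → y .] }  — reduce
  I5: { [E → . X C], [E → . X], [X → . e X E], [X → . y], [X → e X . E] }  — shift
  I6: { [X → e X E .] }  — reduce
  I7: { [E → X C .] }  — reduce
  I8: { [C → E .] }  — reduce
  I9: { [C → y . e a], [C → y .], [X → y .] }  — shift, 2 reduces
  I10: { [C → y e . a] }  — shift
  I11: { [C → y e a .] }  — reduce

I2 contains reduce item [E → X .] and shift items [C → . y], [C → . y e a], [X → . e X E], [X → . y] — shift-reduce conflict.
I9 contains reduce items [C → y .], [X → y .] and shift item [C → y . e a] — shift-reduce conflict.

Answer: Yes — I2: [E → X .] vs [C → . y]; I9: [C → y .] vs [C → y . e a]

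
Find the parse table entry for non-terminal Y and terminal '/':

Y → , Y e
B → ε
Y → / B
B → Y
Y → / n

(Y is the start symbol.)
Y → / B, Y → / n

To find M[Y, '/'], we find productions for Y where '/' is in the predict set (PREDICT(N → α) = (FIRST(α) \ {ε}) ∪ (FOLLOW(N) if α ⇒* ε)).

Y → , Y e: PREDICT = { ',' }
Y → / B: PREDICT = { '/' }
  '/' is in predict set, so this production goes in M[Y, '/']
Y → / n: PREDICT = { '/' }
  '/' is in predict set, so this production goes in M[Y, '/']

M[Y, '/'] = Y → / B, Y → / n  (a multiply-defined cell — the grammar is not LL(1))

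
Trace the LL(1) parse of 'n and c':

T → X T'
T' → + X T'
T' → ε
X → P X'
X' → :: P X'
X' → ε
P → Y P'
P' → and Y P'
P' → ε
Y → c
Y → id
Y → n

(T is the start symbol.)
Stack is shown with the top on the left.

Stack             Input      Action
-----------------------------------
T $               n and c $  output T → X T'
X T' $            n and c $  output X → P X'
P X' T' $         n and c $  output P → Y P'
Y P' X' T' $      n and c $  output Y → n
n P' X' T' $      n and c $  match 'n'
P' X' T' $        and c $    output P' → and Y P'
and Y P' X' T' $  and c $    match 'and'
Y P' X' T' $      c $        output Y → c
c P' X' T' $      c $        match 'c'
P' X' T' $        $          output P' → ε
X' T' $           $          output X' → ε
T' $              $          output T' → ε
$                 $          accept

The string is accepted.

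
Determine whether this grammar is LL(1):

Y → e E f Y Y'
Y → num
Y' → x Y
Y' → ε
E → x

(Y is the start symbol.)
No. Predict set conflict for Y': { 'x' }

Relevant sets:
  FOLLOW(Y') = { $, 'x' }

For Y:
  PREDICT(Y → e E f Y Y') = { 'e' }
  PREDICT(Y → num) = { 'num' }
For Y':
  PREDICT(Y' → x Y) = { 'x' }
  PREDICT(Y' → ε) = { $, 'x' }
E has a single production, so nothing to check there.

Conflict found: Predict set conflict for Y': { 'x' }
The grammar is NOT LL(1).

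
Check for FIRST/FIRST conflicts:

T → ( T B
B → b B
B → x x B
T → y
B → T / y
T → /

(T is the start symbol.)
No FIRST/FIRST conflicts.

A FIRST/FIRST conflict occurs when two productions N → α and N → β for the same non-terminal have FIRST(α) ∩ FIRST(β) ≠ ∅ (with ε ∈ FIRST of a nullable right-hand side, so two nullable alternatives also conflict).

FIRST sets of the non-terminals at (or reachable through a nullable prefix from) the front of some alternative:
  FIRST(T) = { '(', '/', 'y' }

Productions for T:
  T → ( T B: FIRST = { '(' }
  T → y: FIRST = { 'y' }
  T → /: FIRST = { '/' }
Productions for B:
  B → b B: FIRST = { 'b' }
  B → x x B: FIRST = { 'x' }
  B → T / y: FIRST = { '(', '/', 'y' }

All alternatives of each non-terminal have pairwise disjoint FIRST sets.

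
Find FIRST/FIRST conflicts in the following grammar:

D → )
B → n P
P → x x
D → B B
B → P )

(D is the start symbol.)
FIRST sets of the non-terminals at (or reachable through a nullable prefix from) the front of some alternative:
  FIRST(B) = { 'n', 'x' }
  FIRST(P) = { 'x' }

Productions for D:
  D → ): FIRST = { ')' }
  D → B B: FIRST = { 'n', 'x' }
Productions for B:
  B → n P: FIRST = { 'n' }
  B → P ): FIRST = { 'x' }
P has only one production, so no FIRST/FIRST conflict is possible there.

All alternatives of each non-terminal have pairwise disjoint FIRST sets.

Answer: No FIRST/FIRST conflicts.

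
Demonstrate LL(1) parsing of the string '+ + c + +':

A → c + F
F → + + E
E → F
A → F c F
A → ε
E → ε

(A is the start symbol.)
LL(1) parsing maintains a stack (initially the start symbol over $) and the input. At each step: if the stack top is a terminal, match it against the current input token; if it is a non-terminal N, replace it with the RHS of M[N, lookahead] (the unique production whose predict set contains the lookahead).

Stack is shown with the top on the left.

Stack        Input        Action
--------------------------------
A $          + + c + + $  output A → F c F
F c F $      + + c + + $  output F → + + E
+ + E c F $  + + c + + $  match '+'
+ E c F $    + c + + $    match '+'
E c F $      c + + $      output E → ε
c F $        c + + $      match 'c'
F $          + + $        output F → + + E
+ + E $      + + $        match '+'
+ E $        + $          match '+'
E $          $            output E → ε
$            $            accept

The string is accepted.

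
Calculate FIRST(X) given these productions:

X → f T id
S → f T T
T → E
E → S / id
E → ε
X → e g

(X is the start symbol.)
From X → f T id:
  - f is a terminal: add 'f' and stop
From X → e g:
  - e is a terminal: add 'e' and stop

Collecting: FIRST(X) = { 'e', 'f' }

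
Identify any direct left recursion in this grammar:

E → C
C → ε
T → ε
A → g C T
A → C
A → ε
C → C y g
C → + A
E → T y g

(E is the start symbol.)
E → C: starts with C
C → ε: starts with ε
T → ε: starts with ε
A → g C T: starts with g
A → C: starts with C
A → ε: starts with ε
C → C y g: LEFT RECURSIVE (starts with C)
C → + A: starts with '+'
E → T y g: starts with T

The grammar has direct left recursion on: C.

Answer: Yes, C is left-recursive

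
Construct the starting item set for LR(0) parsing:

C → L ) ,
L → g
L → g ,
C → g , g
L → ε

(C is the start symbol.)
First, augment the grammar with C' → C
I₀ = CLOSURE({ [C' → . C] }):
  [C' → . C] has the dot before C: add [C → . L ) ,], [C → . g , g]
  [C → . L ) ,] has the dot before L: add [L → . g], [L → . g ,], [L → .]
No further items can be added.

I₀ = { [C → . L ) ,], [C → . g , g], [C' → . C], [L → . g ,], [L → . g], [L → .] }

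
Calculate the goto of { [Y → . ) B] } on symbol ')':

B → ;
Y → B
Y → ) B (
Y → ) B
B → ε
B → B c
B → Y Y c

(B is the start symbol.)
{ [B → . ;], [B → . B c], [B → . Y Y c], [B → .], [Y → ) . B], [Y → . ) B (], [Y → . ) B], [Y → . B] }

GOTO(I, ')') = CLOSURE({ [A → αX.β] : [A → α.Xβ] ∈ I, X = ')' })

Items with dot before ')', with the dot advanced:
  [Y → . ) B] → [Y → ) . B]
Closure of the advanced items:
  [Y → ) . B] has the dot before B: add [B → . ;], [B → .], [B → . B c], [B → . Y Y c]
  [B → . Y Y c] has the dot before Y: add [Y → . B], [Y → . ) B (], [Y → . ) B]

GOTO = { [B → . ;], [B → . B c], [B → . Y Y c], [B → .], [Y → ) . B], [Y → . ) B (], [Y → . ) B], [Y → . B] }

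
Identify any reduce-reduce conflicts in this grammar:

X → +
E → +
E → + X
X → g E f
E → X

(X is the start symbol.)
A reduce-reduce conflict occurs when an LR(0) state has two complete items [A → α .] and [B → β .] — both call for a reduction, and with no lookahead the parser cannot choose between them.

Augment with X' → X and build the canonical LR(0) collection (I0 = CLOSURE({[X' → . X]}), then GOTO on every symbol after a dot until no new states appear). It has 9 states:
  I0: { [X → . +], [X → . g E f], [X' → . X] }  — shift
  I1: { [X → + .] }  — reduce
  I2: { [X' → X .] }  — accept
  I3: { [E → . + X], [E → . +], [E → . X], [X → . +], [X → . g E f], [X → g . E f] }  — shift
  I4: { [E → + . X], [E → + .], [X → + .], [X → . +], [X → . g E f] }  — shift, 2 reduces
  I5: { [X → g E . f] }  — shift
  I6: { [E → X .] }  — reduce
  I7: { [X → g E f .] }  — reduce
  I8: { [E → + X .] }  — reduce

I4 contains complete items [E → + .], [X → + .] — reduce-reduce conflict.

Answer: Yes — I4: [E → + .] vs [X → + .]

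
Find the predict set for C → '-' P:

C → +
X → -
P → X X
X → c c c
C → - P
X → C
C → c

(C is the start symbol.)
PREDICT(C → '-' P) = (FIRST(RHS) \ {ε}) ∪ (FOLLOW(C) if ε ∈ FIRST(RHS), i.e. RHS ⇒* ε)
FIRST('-' P) = { '-' }
ε ∉ FIRST('-' P), so FOLLOW(C) is not added.
PREDICT(C → '-' P) = { '-' }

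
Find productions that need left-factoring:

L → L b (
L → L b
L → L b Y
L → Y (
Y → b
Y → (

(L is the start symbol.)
Left-factoring is needed when two productions for the same non-terminal
share a common prefix on the right-hand side.

Productions for L:
  L → L b (
  L → L b
  L → L b Y
  L → Y (
Productions for Y:
  Y → b
  Y → (

Found common prefix 'L b' in productions for L

Answer: Yes, L has productions with common prefix 'L b'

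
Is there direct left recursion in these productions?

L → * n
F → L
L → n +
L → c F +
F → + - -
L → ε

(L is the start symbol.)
No direct left recursion

L → * n: starts with '*'
F → L: starts with L
L → n +: starts with n
L → c F +: starts with c
F → + - -: starts with '+'
L → ε: starts with ε

No direct left recursion found.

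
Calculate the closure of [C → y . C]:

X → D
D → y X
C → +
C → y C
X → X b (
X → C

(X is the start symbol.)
To compute CLOSURE, for each item [A → α.Bβ] where B is a non-terminal, add [B → .γ] for all productions B → γ; repeat for the newly added items until nothing changes.

Start with: [C → y . C]
  [C → y . C] has the dot before C: add [C → . +], [C → . y C]
No further items can be added.

CLOSURE = { [C → . +], [C → . y C], [C → y . C] }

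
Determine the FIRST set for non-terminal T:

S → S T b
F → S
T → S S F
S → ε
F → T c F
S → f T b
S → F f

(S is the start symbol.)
{ 'b', 'c', 'f', ε }

FIRST sets of the other non-terminals involved (by the same procedure, iterated to a fixed point):
  FIRST(S) = { 'b', 'c', 'f', ε }
  FIRST(F) = { 'b', 'c', 'f', ε }

From T → S S F:
  - S is a non-terminal: add FIRST(S) \ {ε} = { 'b', 'c', 'f' }
    S is nullable, so continue to the next symbol
  - S is a non-terminal: add FIRST(S) \ {ε} = { 'b', 'c', 'f' }
    S is nullable, so continue to the next symbol
  - F is a non-terminal: add FIRST(F) \ {ε} = { 'b', 'c', 'f' }
    F is nullable and nothing follows, so the whole right-hand side can vanish: ε ∈ FIRST(T)

Collecting: FIRST(T) = { 'b', 'c', 'f', ε }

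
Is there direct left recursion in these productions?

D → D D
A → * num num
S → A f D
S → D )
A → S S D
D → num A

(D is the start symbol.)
Direct left recursion occurs when N → N α for some non-terminal N (the right-hand side begins with the left-hand side itself).

D → D D: LEFT RECURSIVE (starts with D)
A → * num num: starts with '*'
S → A f D: starts with A
S → D ): starts with D
A → S S D: starts with S
D → num A: starts with num

The grammar has direct left recursion on: D.

Answer: Yes, D is left-recursive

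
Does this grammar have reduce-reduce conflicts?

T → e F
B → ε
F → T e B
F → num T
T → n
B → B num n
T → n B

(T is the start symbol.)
Yes — I3: [B → .] vs [T → n .]

A reduce-reduce conflict occurs when an LR(0) state has two complete items [A → α .] and [B → β .] — both call for a reduction, and with no lookahead the parser cannot choose between them.

Augment with T' → T and build the canonical LR(0) collection (I0 = CLOSURE({[T' → . T]}), then GOTO on every symbol after a dot until no new states appear). It has 13 states:
  I0: { [T → . e F], [T → . n B], [T → . n], [T' → . T] }  — shift
  I1: { [T' → T .] }  — accept
  I2: { [F → . T e B], [F → . num T], [T → . e F], [T → . n B], [T → . n], [T → e . F] }  — shift
  I3: { [B → . B num n], [B → .], [T → n . B], [T → n .] }  — 2 reduces
  I4: { [B → B . num n], [T → n B .] }  — shift, reduce
  I5: { [B → B num . n] }  — shift
  I6: { [B → B num n .] }  — reduce
  I7: { [T → e F .] }  — reduce
  I8: { [F → T . e B] }  — shift
  I9: { [F → num . T], [T → . e F], [T → . n B], [T → . n] }  — shift
  I10: { [F → num T .] }  — reduce
  I11: { [B → . B num n], [B → .], [F → T e . B] }  — reduce
  I12: { [B → B . num n], [F → T e B .] }  — shift, reduce

I3 contains complete items [B → .], [T → n .] — reduce-reduce conflict.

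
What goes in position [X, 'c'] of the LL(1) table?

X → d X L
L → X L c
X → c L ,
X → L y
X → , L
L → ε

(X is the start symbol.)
To find M[X, 'c'], we find productions for X where 'c' is in the predict set (PREDICT(N → α) = (FIRST(α) \ {ε}) ∪ (FOLLOW(N) if α ⇒* ε)).

Relevant sets:
  FIRST(L) = { ',', 'c', 'd', 'y', ε }

X → d X L: PREDICT = { 'd' }
X → c L ,: PREDICT = { 'c' }
  'c' is in predict set, so this production goes in M[X, 'c']
X → L y: PREDICT = { ',', 'c', 'd', 'y' }
  'c' is in predict set, so this production goes in M[X, 'c']
X → , L: PREDICT = { ',' }

M[X, 'c'] = X → c L ,, X → L y  (a multiply-defined cell — the grammar is not LL(1))

Answer: X → c L ,, X → L y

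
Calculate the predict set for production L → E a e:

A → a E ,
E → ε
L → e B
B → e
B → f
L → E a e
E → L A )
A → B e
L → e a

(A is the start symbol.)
PREDICT(L → E a e) = (FIRST(RHS) \ {ε}) ∪ (FOLLOW(L) if ε ∈ FIRST(RHS), i.e. RHS ⇒* ε)
FIRST(E) = { 'a', 'e', ε }
FIRST(E a e) = { 'a', 'e' }
ε ∉ FIRST(E a e), so FOLLOW(L) is not added.
PREDICT(L → E a e) = { 'a', 'e' }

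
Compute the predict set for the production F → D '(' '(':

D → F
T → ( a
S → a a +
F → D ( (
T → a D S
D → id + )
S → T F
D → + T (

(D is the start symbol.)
PREDICT(F → D '(' '(') = (FIRST(RHS) \ {ε}) ∪ (FOLLOW(F) if ε ∈ FIRST(RHS), i.e. RHS ⇒* ε)
FIRST(D) = { '+', 'id' }
FIRST(D '(' '(') = { '+', 'id' }
ε ∉ FIRST(D '(' '('), so FOLLOW(F) is not added.
PREDICT(F → D '(' '(') = { '+', 'id' }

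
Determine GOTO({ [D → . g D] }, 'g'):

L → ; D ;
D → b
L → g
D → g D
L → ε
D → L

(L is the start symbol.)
GOTO(I, 'g') = CLOSURE({ [A → αX.β] : [A → α.Xβ] ∈ I, X = 'g' })

Items with dot before 'g', with the dot advanced:
  [D → . g D] → [D → g . D]
Closure of the advanced items:
  [D → g . D] has the dot before D: add [D → . b], [D → . g D], [D → . L]
  [D → . L] has the dot before L: add [L → . ; D ;], [L → . g], [L → .]

GOTO = { [D → . L], [D → . b], [D → . g D], [D → g . D], [L → . ; D ;], [L → . g], [L → .] }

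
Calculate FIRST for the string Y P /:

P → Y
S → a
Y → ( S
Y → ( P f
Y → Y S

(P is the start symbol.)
{ '(' }

FIRST sets of the non-terminals involved (from the grammar, by fixed-point iteration):
  FIRST(Y) = { '(' }

To compute FIRST(Y P /), process the symbols left to right:
Symbol Y is a non-terminal. Add FIRST(Y) \ {ε} = { '(' }
Y is not nullable (ε ∉ FIRST(Y)), so stop here.
FIRST(Y P /) = { '(' }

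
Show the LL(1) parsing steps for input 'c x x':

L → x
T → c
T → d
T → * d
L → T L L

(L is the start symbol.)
LL(1) parsing maintains a stack (initially the start symbol over $) and the input. At each step: if the stack top is a terminal, match it against the current input token; if it is a non-terminal N, replace it with the RHS of M[N, lookahead] (the unique production whose predict set contains the lookahead).

Stack is shown with the top on the left.

Stack    Input    Action
------------------------
L $      c x x $  output L → T L L
T L L $  c x x $  output T → c
c L L $  c x x $  match 'c'
L L $    x x $    output L → x
x L $    x x $    match 'x'
L $      x $      output L → x
x $      x $      match 'x'
$        $        accept

The string is accepted.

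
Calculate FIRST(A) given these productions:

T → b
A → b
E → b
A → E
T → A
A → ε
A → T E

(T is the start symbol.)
{ 'b', ε }

FIRST sets of the other non-terminals involved (by the same procedure, iterated to a fixed point):
  FIRST(E) = { 'b' }
  FIRST(T) = { 'b', ε }

From A → b:
  - b is a terminal: add 'b' and stop
From A → E:
  - E is a non-terminal: add FIRST(E) \ {ε} = { 'b' }
    E is not nullable, so stop
From A → ε:
  - ε-production, so ε ∈ FIRST(A)
From A → T E:
  - T is a non-terminal: add FIRST(T) \ {ε} = { 'b' }
    T is nullable, so continue to the next symbol
  - E is a non-terminal: add FIRST(E) \ {ε} = { 'b' }
    E is not nullable, so stop

Collecting: FIRST(A) = { 'b', ε }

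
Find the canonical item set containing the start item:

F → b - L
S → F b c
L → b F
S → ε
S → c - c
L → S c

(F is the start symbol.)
First, augment the grammar with F' → F
I₀ = CLOSURE({ [F' → . F] }):
  [F' → . F] has the dot before F: add [F → . b - L]
No further items can be added.

I₀ = { [F → . b - L], [F' → . F] }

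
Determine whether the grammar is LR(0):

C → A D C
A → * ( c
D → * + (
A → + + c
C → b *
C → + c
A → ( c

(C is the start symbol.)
Augment with C' → C and build the canonical LR(0) collection (I0 = CLOSURE({[C' → . C]}), then GOTO on every symbol after a dot until no new states appear). It has 19 states:
  I0: { [A → . ( c], [A → . * ( c], [A → . + + c], [C → . + c], [C → . A D C], [C → . b *], [C' → . C] }  — shift
  I1: { [A → ( . c] }  — shift
  I2: { [A → * . ( c] }  — shift
  I3: { [A → + . + c], [C → + . c] }  — shift
  I4: { [C → A . D C], [D → . * + (] }  — shift
  I5: { [C' → C .] }  — accept
  I6: { [C → b . *] }  — shift
  I7: { [C → b * .] }  — reduce
  I8: { [D → * . + (] }  — shift
  I9: { [A → . ( c], [A → . * ( c], [A → . + + c], [C → . + c], [C → . A D C], [C → . b *], [C → A D . C] }  — shift
  I10: { [C → A D C .] }  — reduce
  I11: { [D → * + . (] }  — shift
  I12: { [D → * + ( .] }  — reduce
  I13: { [A → + + . c] }  — shift
  I14: { [C → + c .] }  — reduce
  I15: { [A → + + c .] }  — reduce
  I16: { [A → * ( . c] }  — shift
  I17: { [A → * ( c .] }  — reduce
  I18: { [A → ( c .] }  — reduce

Every state is either a pure shift/goto state or contains exactly one complete item and nothing to shift — no conflicts. The grammar is LR(0).

Answer: Yes, the grammar is LR(0)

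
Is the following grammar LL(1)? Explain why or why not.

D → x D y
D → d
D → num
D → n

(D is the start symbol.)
Yes, the grammar is LL(1).

A grammar is LL(1) if for each non-terminal N with multiple productions, the predict sets of those productions are pairwise disjoint, where PREDICT(N → α) = (FIRST(α) \ {ε}) ∪ (FOLLOW(N) if α ⇒* ε).

For D:
  PREDICT(D → x D y) = { 'x' }
  PREDICT(D → d) = { 'd' }
  PREDICT(D → num) = { 'num' }
  PREDICT(D → n) = { 'n' }

All predict sets are disjoint. The grammar IS LL(1).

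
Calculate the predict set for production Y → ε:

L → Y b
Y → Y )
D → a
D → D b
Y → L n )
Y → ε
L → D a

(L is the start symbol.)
{ ')', 'b' }

PREDICT(Y → ε) = (FIRST(RHS) \ {ε}) ∪ (FOLLOW(Y) if ε ∈ FIRST(RHS), i.e. RHS ⇒* ε)
The right-hand side is ε (FIRST(ε) = { ε }), so the predict set is FOLLOW(Y) = { ')', 'b' }
PREDICT(Y → ε) = { ')', 'b' }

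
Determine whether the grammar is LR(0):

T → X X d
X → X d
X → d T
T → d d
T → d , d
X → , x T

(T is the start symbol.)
No. Shift-reduce conflict between [T → d d .] and [T → . d , d]

Augment with T' → T and build the canonical LR(0) collection (I0 = CLOSURE({[T' → . T]}), then GOTO on every symbol after a dot until no new states appear). It has 14 states:
  I0: { [T → . X X d], [T → . d , d], [T → . d d], [T' → . T], [X → . , x T], [X → . X d], [X → . d T] }  — shift
  I1: { [X → , . x T] }  — shift
  I2: { [T' → T .] }  — accept
  I3: { [T → X . X d], [X → . , x T], [X → . X d], [X → . d T], [X → X . d] }  — shift
  I4: { [T → . X X d], [T → . d , d], [T → . d d], [T → d . , d], [T → d . d], [X → . , x T], [X → . X d], [X → . d T], [X → d . T] }  — shift
  I5: { [T → d , . d], [X → , . x T] }  — shift
  I6: { [X → d T .] }  — reduce
  I7: { [T → . X X d], [T → . d , d], [T → . d d], [T → d . , d], [T → d . d], [T → d d .], [X → . , x T], [X → . X d], [X → . d T], [X → d . T] }  — shift, reduce
  I8: { [T → d , d .] }  — reduce
  I9: { [T → . X X d], [T → . d , d], [T → . d d], [X → , x . T], [X → . , x T], [X → . X d], [X → . d T] }  — shift
  I10: { [X → , x T .] }  — reduce
  I11: { [T → X X . d], [X → X . d] }  — shift
  I12: { [T → . X X d], [T → . d , d], [T → . d d], [X → . , x T], [X → . X d], [X → . d T], [X → X d .], [X → d . T] }  — shift, reduce
  I13: { [T → X X d .], [X → X d .] }  — 2 reduces

Conflict in state I7:
  Shift-reduce conflict between [T → d d .] and [T → . d , d]
So the grammar is NOT LR(0).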